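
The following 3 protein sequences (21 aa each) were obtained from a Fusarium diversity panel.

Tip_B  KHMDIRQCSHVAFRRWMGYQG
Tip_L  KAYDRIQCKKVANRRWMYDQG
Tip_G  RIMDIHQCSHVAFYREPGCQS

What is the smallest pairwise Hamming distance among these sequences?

Pairwise Hamming distances:
  Tip_B vs Tip_L: 9
  Tip_B vs Tip_G: 8
  Tip_L vs Tip_G: 14
The smallest is 8, between Tip_B and Tip_G.

8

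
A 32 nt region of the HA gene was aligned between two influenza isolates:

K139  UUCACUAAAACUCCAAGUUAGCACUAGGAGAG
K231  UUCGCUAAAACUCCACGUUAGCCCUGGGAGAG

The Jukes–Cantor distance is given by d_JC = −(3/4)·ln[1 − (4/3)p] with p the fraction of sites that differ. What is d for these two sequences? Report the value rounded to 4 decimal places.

The sequences differ at positions 4 (A/G), 16 (A/C), 23 (A/C), 26 (A/G).
p = 4/32 = 0.125000.
d = −0.75 · ln(1 − (4/3)·0.125000) = −0.75 · ln(0.833333) = −0.75 · (-0.182322) = 0.1367.

0.1367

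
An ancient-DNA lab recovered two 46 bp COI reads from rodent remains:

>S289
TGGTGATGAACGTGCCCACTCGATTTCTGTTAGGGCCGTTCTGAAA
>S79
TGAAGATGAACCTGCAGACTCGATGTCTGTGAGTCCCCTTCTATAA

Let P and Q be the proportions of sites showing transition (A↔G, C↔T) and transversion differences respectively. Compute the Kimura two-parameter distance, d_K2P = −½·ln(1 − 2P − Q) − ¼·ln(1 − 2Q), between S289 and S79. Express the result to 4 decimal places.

Mismatches occur at site 3 (G/A, transition), site 4 (T/A, transversion), site 12 (G/C, transversion), site 16 (C/A, transversion), site 17 (C/G, transversion), site 25 (T/G, transversion), site 31 (T/G, transversion), site 34 (G/T, transversion), site 35 (G/C, transversion), site 38 (G/C, transversion), site 43 (G/A, transition), site 44 (A/T, transversion).
Of the 12 differences, 2 transitions and 10 transversions over 46 sites: P = 2/46 = 0.043478, Q = 10/46 = 0.217391.
d = −0.5·ln(0.695653) − 0.25·ln(0.565218) = −0.5·(-0.362904) − 0.25·(-0.570544) = 0.3241.

0.3241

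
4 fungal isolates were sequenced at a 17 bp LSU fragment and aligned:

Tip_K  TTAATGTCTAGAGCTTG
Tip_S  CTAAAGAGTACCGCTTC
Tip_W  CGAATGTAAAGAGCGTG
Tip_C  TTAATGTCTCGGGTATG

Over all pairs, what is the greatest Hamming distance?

10

Pairwise Hamming distances:
  Tip_K vs Tip_S: 7
  Tip_K vs Tip_W: 5
  Tip_K vs Tip_C: 4
  Tip_S vs Tip_W: 9
  Tip_S vs Tip_C: 10
  Tip_W vs Tip_C: 8
The largest is 10, between Tip_S and Tip_C.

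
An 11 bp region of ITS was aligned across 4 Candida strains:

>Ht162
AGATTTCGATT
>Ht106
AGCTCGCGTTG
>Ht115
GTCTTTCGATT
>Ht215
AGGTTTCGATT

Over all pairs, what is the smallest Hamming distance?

Pairwise Hamming distances:
  Ht162 vs Ht106: 5
  Ht162 vs Ht115: 3
  Ht162 vs Ht215: 1
  Ht106 vs Ht115: 6
  Ht106 vs Ht215: 5
  Ht115 vs Ht215: 3
The smallest is 1, between Ht162 and Ht215.

1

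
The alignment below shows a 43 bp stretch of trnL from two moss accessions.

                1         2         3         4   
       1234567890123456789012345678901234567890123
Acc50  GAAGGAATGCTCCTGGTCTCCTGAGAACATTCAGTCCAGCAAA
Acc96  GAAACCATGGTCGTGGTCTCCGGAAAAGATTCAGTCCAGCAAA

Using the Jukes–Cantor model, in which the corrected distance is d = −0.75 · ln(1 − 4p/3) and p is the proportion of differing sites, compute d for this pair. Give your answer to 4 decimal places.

0.2138

Mismatches occur at site 4 (G/A), site 5 (G/C), site 6 (A/C), site 10 (C/G), site 13 (C/G), site 22 (T/G), site 25 (G/A), site 28 (C/G).
p = 8/43 = 0.186047.
d = −0.75 · ln(1 − (4/3)·0.186047) = −0.75 · ln(0.751937) = −0.75 · (-0.285103) = 0.2138.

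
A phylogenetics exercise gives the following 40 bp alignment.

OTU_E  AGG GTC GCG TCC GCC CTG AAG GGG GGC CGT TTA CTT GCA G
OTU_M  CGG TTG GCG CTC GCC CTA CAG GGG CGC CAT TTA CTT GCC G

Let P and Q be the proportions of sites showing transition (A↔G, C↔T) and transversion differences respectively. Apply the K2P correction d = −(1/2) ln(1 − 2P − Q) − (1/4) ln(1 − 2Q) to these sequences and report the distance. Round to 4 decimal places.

0.3046

Mismatches occur at site 1 (A→C, transversion), site 4 (G→T, transversion), site 6 (C→G, transversion), site 10 (T→C, transition), site 11 (C→T, transition), site 18 (G→A, transition), site 19 (A→C, transversion), site 25 (G→C, transversion), site 29 (G→A, transition), site 39 (A→C, transversion).
Of the 10 differences, 4 transitions and 6 transversions over 40 sites: P = 4/40 = 0.100000, Q = 6/40 = 0.150000.
d = −0.5·ln(0.650000) − 0.25·ln(0.700000) = −0.5·(-0.430783) − 0.25·(-0.356675) = 0.3046.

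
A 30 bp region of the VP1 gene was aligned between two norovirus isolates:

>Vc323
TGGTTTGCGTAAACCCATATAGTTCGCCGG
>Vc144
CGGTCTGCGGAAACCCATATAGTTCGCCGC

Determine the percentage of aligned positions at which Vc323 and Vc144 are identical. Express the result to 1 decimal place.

86.7%

Mismatches occur at site 1 (T↔C), site 5 (T↔C), site 10 (T↔G), site 30 (G↔C).
26 of the 30 sites match, so the percent identity is 26/30 × 100 = 86.7%.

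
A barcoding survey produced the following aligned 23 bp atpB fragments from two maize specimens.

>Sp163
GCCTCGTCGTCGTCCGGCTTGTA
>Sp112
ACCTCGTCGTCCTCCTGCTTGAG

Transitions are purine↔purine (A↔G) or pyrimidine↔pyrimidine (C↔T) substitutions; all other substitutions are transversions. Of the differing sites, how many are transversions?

3

The sequences differ at positions 1 (G/A, transition), 12 (G/C, transversion), 16 (G/T, transversion), 22 (T/A, transversion), 23 (A/G, transition).
Of the 5 differences, 2 transitions and 3 transversions, so the answer is 3.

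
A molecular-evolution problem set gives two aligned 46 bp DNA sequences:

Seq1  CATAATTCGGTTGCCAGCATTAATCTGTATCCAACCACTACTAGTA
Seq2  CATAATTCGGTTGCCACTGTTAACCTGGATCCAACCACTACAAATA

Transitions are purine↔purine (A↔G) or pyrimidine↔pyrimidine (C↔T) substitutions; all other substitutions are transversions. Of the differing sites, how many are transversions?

3

The sequences differ at positions 17 (G/C, transversion), 18 (C/T, transition), 19 (A/G, transition), 24 (T/C, transition), 28 (T/G, transversion), 42 (T/A, transversion), 44 (G/A, transition).
Of the 7 differences, 4 transitions and 3 transversions, so the answer is 3.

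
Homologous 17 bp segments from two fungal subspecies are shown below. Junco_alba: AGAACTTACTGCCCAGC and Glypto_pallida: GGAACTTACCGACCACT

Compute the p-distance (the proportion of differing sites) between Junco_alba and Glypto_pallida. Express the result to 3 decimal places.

Differing sites — 1:A/G; 10:T/C; 12:C/A; 16:G/C; 17:C/T.
There are 5 differences over 17 sites, so p = 5/17 = 0.294.

0.294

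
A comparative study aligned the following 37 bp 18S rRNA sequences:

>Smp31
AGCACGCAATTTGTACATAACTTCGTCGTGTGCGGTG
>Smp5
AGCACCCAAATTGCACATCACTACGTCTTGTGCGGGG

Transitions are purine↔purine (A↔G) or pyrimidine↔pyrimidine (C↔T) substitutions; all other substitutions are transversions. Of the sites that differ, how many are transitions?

1

The sequences differ at positions 6 (G/C, transversion), 10 (T/A, transversion), 14 (T/C, transition), 19 (A/C, transversion), 23 (T/A, transversion), 28 (G/T, transversion), 36 (T/G, transversion).
Of the 7 differences, 1 transition and 6 transversions, so the answer is 1.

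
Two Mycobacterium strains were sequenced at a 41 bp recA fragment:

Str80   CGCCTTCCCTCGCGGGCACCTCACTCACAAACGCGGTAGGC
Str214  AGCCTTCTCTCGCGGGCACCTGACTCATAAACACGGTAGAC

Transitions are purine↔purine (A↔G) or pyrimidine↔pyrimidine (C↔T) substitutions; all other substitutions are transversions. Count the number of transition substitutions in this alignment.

4

Differing sites — 1:C/A (Tv); 8:C/T (Ti); 22:C/G (Tv); 28:C/T (Ti); 33:G/A (Ti); 40:G/A (Ti).
Of the 6 differences, 4 transitions and 2 transversions, so the answer is 4.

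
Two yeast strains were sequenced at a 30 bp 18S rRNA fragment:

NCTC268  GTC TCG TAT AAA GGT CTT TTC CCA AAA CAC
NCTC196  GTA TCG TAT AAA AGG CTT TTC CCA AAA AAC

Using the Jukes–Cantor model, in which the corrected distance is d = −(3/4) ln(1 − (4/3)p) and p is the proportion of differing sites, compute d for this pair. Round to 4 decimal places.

0.1468

Mismatches occur at site 3 (C→A), site 13 (G→A), site 15 (T→G), site 28 (C→A).
p = 4/30 = 0.133333.
d = −0.75 · ln(1 − (4/3)·0.133333) = −0.75 · ln(0.822223) = −0.75 · (-0.195744) = 0.1468.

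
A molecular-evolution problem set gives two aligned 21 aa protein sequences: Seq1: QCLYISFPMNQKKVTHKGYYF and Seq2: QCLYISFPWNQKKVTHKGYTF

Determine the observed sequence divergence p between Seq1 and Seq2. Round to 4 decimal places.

Mismatches occur at site 9 (M/W), site 20 (Y/T).
There are 2 differences over 21 sites, so p = 2/21 = 0.0952.

0.0952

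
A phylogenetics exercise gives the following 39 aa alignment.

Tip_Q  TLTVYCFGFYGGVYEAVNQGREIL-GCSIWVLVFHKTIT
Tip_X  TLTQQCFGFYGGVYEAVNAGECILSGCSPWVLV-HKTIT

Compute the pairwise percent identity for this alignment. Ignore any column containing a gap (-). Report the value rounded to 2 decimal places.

Excluding the 2 gap columns leaves 37 comparable sites.
The sequences differ at positions 4 (V/Q), 5 (Y/Q), 19 (Q/A), 21 (R/E), 22 (E/C), 29 (I/P).
31 of the 37 comparable sites match, so the percent identity is 31/37 × 100 = 83.78%.

83.78%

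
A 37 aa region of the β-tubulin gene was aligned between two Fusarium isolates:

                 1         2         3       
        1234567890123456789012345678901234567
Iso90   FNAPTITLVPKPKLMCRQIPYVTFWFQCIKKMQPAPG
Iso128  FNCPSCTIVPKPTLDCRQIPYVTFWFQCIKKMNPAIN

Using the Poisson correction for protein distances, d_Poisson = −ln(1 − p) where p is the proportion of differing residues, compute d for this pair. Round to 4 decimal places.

0.2787

The sequences differ at positions 3 (A/C), 5 (T/S), 6 (I/C), 8 (L/I), 13 (K/T), 15 (M/D), 33 (Q/N), 36 (P/I), 37 (G/N).
p = 9/37 = 0.243243.
d = −ln(1 − 0.243243) = −ln(0.756757) = 0.2787.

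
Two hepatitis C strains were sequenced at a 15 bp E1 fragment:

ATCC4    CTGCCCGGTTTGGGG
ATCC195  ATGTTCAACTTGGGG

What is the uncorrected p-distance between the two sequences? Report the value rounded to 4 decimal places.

0.4000

The sequences differ at positions 1 (C/A), 4 (C/T), 5 (C/T), 7 (G/A), 8 (G/A), 9 (T/C).
There are 6 differences over 15 sites, so p = 6/15 = 0.4000.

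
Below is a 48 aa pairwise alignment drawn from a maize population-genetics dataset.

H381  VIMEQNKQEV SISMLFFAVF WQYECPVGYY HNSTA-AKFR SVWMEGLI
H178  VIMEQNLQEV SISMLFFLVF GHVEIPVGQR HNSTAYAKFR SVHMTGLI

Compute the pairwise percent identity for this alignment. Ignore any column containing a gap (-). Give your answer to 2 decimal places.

Excluding the 1 gap column leaves 47 comparable sites.
Mismatches occur at site 7 (K↔L), site 18 (A↔L), site 21 (W↔G), site 22 (Q↔H), site 23 (Y↔V), site 25 (C↔I), site 29 (Y↔Q), site 30 (Y↔R), site 43 (W↔H), site 45 (E↔T).
37 of the 47 comparable sites match, so the percent identity is 37/47 × 100 = 78.72%.

78.72%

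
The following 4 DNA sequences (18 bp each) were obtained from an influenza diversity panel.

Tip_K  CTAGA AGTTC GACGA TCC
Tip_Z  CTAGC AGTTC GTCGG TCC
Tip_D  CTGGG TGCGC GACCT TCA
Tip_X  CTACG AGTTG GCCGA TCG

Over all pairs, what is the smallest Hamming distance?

Pairwise Hamming distances:
  Tip_K vs Tip_Z: 3
  Tip_K vs Tip_D: 8
  Tip_K vs Tip_X: 5
  Tip_Z vs Tip_D: 9
  Tip_Z vs Tip_X: 6
  Tip_D vs Tip_X: 10
The smallest is 3, between Tip_K and Tip_Z.

3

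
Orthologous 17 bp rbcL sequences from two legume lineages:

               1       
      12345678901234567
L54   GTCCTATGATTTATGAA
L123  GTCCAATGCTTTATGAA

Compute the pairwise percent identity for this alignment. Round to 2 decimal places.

The sequences differ at positions 5 (T/A), 9 (A/C).
15 of the 17 sites match, so the percent identity is 15/17 × 100 = 88.24%.

88.24%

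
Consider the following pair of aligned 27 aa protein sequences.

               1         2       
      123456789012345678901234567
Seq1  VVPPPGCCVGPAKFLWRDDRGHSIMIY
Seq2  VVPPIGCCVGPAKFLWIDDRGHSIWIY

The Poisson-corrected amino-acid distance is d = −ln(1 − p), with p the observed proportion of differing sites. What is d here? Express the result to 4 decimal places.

0.1178

The sequences differ at positions 5 (P/I), 17 (R/I), 25 (M/W).
p = 3/27 = 0.111111.
d = −ln(1 − 0.111111) = −ln(0.888889) = 0.1178.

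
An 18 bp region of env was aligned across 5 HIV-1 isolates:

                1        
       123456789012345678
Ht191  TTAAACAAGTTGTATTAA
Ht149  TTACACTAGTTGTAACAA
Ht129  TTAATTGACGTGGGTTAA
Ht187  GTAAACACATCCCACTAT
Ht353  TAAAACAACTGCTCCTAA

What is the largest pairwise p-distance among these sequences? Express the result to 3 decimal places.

Pairwise Hamming distances:
  Ht191 vs Ht149: 4
  Ht191 vs Ht129: 7
  Ht191 vs Ht187: 8
  Ht191 vs Ht353: 6
  Ht149 vs Ht129: 10
  Ht149 vs Ht187: 11
  Ht149 vs Ht353: 9
  Ht129 vs Ht187: 13
  Ht129 vs Ht353: 10
  Ht187 vs Ht353: 8
The largest is 13 mismatches, between Ht129 and Ht187; p = 13/18 = 0.722.

0.722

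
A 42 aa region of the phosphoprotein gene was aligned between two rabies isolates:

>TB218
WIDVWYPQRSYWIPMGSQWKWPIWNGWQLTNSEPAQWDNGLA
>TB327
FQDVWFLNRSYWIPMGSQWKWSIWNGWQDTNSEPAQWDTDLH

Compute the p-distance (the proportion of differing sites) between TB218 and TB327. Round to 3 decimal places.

0.238

The sequences differ at positions 1 (W/F), 2 (I/Q), 6 (Y/F), 7 (P/L), 8 (Q/N), 22 (P/S), 29 (L/D), 39 (N/T), 40 (G/D), 42 (A/H).
There are 10 differences over 42 sites, so p = 10/42 = 0.238.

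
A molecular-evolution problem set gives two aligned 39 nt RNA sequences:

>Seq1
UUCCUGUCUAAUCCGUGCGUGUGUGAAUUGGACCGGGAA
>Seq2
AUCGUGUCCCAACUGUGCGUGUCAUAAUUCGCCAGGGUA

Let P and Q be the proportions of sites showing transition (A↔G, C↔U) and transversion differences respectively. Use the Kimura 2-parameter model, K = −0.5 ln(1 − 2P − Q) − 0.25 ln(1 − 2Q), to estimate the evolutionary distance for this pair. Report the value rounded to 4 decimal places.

The sequences differ at positions 1 (U/A, transversion), 4 (C/G, transversion), 9 (U/C, transition), 10 (A/C, transversion), 12 (U/A, transversion), 14 (C/U, transition), 23 (G/C, transversion), 24 (U/A, transversion), 25 (G/U, transversion), 30 (G/C, transversion), 32 (A/C, transversion), 34 (C/A, transversion), 38 (A/U, transversion).
Of the 13 differences, 2 transitions and 11 transversions over 39 sites: P = 2/39 = 0.051282, Q = 11/39 = 0.282051.
d = −0.5·ln(0.615385) − 0.25·ln(0.435898) = −0.5·(-0.485507) − 0.25·(-0.830347) = 0.4503.

0.4503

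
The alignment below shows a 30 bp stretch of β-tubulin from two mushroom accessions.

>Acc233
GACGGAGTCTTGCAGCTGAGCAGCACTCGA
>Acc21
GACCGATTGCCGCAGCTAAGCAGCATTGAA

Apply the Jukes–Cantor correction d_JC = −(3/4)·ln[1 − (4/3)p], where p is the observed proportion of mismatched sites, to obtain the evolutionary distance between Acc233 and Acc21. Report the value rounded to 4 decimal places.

Differing sites — 4:G/C; 7:G/T; 9:C/G; 10:T/C; 11:T/C; 18:G/A; 26:C/T; 28:C/G; 29:G/A.
p = 9/30 = 0.300000.
d = −0.75 · ln(1 − (4/3)·0.300000) = −0.75 · ln(0.600000) = −0.75 · (-0.510826) = 0.3831.

0.3831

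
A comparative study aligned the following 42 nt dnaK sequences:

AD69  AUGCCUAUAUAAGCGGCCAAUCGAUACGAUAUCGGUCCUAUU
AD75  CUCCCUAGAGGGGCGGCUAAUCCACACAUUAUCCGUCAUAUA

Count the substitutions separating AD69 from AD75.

14

Differing sites — 1:A/C; 3:G/C; 8:U/G; 10:U/G; 11:A/G; 12:A/G; 18:C/U; 23:G/C; 25:U/C; 28:G/A; 29:A/U; 34:G/C; 38:C/A; 42:U/A.
That gives 14 mismatches out of 42 aligned sites, so the Hamming distance is 14.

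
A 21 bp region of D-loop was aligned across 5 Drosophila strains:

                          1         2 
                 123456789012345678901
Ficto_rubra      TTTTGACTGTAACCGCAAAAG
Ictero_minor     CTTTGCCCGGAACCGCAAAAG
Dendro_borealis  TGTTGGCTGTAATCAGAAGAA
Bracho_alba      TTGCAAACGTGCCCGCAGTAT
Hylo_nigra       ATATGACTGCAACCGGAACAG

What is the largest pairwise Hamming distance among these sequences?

15

Pairwise Hamming distances:
  Ficto_rubra vs Ictero_minor: 4
  Ficto_rubra vs Dendro_borealis: 7
  Ficto_rubra vs Bracho_alba: 10
  Ficto_rubra vs Hylo_nigra: 5
  Ictero_minor vs Dendro_borealis: 10
  Ictero_minor vs Bracho_alba: 12
  Ictero_minor vs Hylo_nigra: 7
  Dendro_borealis vs Bracho_alba: 15
  Dendro_borealis vs Hylo_nigra: 9
  Bracho_alba vs Hylo_nigra: 13
The largest is 15, between Dendro_borealis and Bracho_alba.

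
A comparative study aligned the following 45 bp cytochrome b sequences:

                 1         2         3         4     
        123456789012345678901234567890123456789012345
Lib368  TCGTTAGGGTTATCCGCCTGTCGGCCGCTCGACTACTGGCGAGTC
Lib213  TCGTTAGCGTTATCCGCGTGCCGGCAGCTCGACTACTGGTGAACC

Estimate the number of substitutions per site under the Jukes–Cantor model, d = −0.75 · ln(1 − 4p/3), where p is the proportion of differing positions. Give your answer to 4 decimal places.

0.1743

Differing sites — 8:G/C; 18:C/G; 21:T/C; 26:C/A; 40:C/T; 43:G/A; 44:T/C.
p = 7/45 = 0.155556.
d = −0.75 · ln(1 − (4/3)·0.155556) = −0.75 · ln(0.792592) = −0.75 · (-0.232447) = 0.1743.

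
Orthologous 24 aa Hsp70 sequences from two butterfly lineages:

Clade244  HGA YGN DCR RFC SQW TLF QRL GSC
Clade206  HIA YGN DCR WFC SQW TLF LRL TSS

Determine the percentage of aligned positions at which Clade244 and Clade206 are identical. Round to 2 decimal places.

79.17%

Mismatches occur at site 2 (G→I), site 10 (R→W), site 19 (Q→L), site 22 (G→T), site 24 (C→S).
19 of the 24 sites match, so the percent identity is 19/24 × 100 = 79.17%.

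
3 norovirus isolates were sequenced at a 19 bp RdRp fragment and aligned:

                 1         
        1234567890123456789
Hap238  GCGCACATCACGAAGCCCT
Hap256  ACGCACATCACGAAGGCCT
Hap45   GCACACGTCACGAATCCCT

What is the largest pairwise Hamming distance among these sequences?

Pairwise Hamming distances:
  Hap238 vs Hap256: 2
  Hap238 vs Hap45: 3
  Hap256 vs Hap45: 5
The largest is 5, between Hap256 and Hap45.

5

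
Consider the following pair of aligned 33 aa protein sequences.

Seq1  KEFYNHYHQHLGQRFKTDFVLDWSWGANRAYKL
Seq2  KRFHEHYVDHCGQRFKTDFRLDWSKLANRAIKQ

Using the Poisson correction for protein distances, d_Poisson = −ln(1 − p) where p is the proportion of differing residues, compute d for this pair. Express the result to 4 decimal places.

Differing sites — 2:E/R; 4:Y/H; 5:N/E; 8:H/V; 9:Q/D; 11:L/C; 20:V/R; 25:W/K; 26:G/L; 31:Y/I; 33:L/Q.
p = 11/33 = 0.333333.
d = −ln(1 − 0.333333) = −ln(0.666667) = 0.4055.

0.4055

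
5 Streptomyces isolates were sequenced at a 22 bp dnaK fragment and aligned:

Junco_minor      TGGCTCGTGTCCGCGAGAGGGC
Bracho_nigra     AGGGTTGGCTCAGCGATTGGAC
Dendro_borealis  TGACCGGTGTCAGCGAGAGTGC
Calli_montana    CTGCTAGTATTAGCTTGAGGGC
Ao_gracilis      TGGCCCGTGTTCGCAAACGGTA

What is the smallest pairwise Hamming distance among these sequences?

5

Pairwise Hamming distances:
  Junco_minor vs Bracho_nigra: 9
  Junco_minor vs Dendro_borealis: 5
  Junco_minor vs Calli_montana: 8
  Junco_minor vs Ao_gracilis: 7
  Bracho_nigra vs Dendro_borealis: 11
  Bracho_nigra vs Calli_montana: 12
  Bracho_nigra vs Ao_gracilis: 13
  Dendro_borealis vs Calli_montana: 10
  Dendro_borealis vs Ao_gracilis: 10
  Calli_montana vs Ao_gracilis: 12
The smallest is 5, between Junco_minor and Dendro_borealis.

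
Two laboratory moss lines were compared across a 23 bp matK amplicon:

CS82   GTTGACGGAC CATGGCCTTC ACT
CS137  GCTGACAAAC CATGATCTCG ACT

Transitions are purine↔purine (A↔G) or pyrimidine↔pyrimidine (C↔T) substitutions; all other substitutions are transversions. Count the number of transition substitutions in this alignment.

6

Mismatches occur at site 2 (T↔C, transition), site 7 (G↔A, transition), site 8 (G↔A, transition), site 15 (G↔A, transition), site 16 (C↔T, transition), site 19 (T↔C, transition), site 20 (C↔G, transversion).
Of the 7 differences, 6 transitions and 1 transversion, so the answer is 6.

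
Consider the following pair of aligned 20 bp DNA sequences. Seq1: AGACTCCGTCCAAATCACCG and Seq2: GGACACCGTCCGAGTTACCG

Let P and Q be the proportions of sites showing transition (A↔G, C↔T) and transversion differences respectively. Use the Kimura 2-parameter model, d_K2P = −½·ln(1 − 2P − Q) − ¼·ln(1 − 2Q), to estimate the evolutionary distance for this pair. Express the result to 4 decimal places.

The sequences differ at positions 1 (A/G, transition), 5 (T/A, transversion), 12 (A/G, transition), 14 (A/G, transition), 16 (C/T, transition).
Of the 5 differences, 4 transitions and 1 transversion over 20 sites: P = 4/20 = 0.200000, Q = 1/20 = 0.050000.
d = −0.5·ln(0.550000) − 0.25·ln(0.900000) = −0.5·(-0.597837) − 0.25·(-0.105361) = 0.3253.

0.3253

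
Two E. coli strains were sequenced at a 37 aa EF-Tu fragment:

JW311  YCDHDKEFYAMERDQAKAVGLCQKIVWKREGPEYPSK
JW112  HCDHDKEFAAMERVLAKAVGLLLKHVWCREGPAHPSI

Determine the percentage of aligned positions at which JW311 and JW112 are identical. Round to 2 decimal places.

Differing sites — 1:Y/H; 9:Y/A; 14:D/V; 15:Q/L; 22:C/L; 23:Q/L; 25:I/H; 28:K/C; 33:E/A; 34:Y/H; 37:K/I.
26 of the 37 sites match, so the percent identity is 26/37 × 100 = 70.27%.

70.27%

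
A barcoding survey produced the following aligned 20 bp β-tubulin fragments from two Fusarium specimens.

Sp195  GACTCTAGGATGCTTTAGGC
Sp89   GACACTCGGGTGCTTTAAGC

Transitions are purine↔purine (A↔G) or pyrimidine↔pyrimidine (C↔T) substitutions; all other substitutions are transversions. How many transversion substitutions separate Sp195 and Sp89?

Differing sites — 4:T/A (Tv); 7:A/C (Tv); 10:A/G (Ti); 18:G/A (Ti).
Of the 4 differences, 2 transitions and 2 transversions, so the answer is 2.

2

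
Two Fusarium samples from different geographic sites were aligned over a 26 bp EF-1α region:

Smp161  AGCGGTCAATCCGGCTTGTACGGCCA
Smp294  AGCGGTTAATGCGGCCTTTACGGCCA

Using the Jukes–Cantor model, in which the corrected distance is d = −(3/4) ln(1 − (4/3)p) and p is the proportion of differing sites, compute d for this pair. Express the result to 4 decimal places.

0.1722

Mismatches occur at site 7 (C/T), site 11 (C/G), site 16 (T/C), site 18 (G/T).
p = 4/26 = 0.153846.
d = −0.75 · ln(1 − (4/3)·0.153846) = −0.75 · ln(0.794872) = −0.75 · (-0.229574) = 0.1722.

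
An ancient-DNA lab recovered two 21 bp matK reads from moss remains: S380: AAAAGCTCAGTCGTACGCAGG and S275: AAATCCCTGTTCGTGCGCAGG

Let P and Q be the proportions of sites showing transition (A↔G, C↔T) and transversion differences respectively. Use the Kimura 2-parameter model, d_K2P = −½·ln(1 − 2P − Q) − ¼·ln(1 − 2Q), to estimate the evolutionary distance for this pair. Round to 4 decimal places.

0.4551

Mismatches occur at site 4 (A/T, transversion), site 5 (G/C, transversion), site 7 (T/C, transition), site 8 (C/T, transition), site 9 (A/G, transition), site 10 (G/T, transversion), site 15 (A/G, transition).
Of the 7 differences, 4 transitions and 3 transversions over 21 sites: P = 4/21 = 0.190476, Q = 3/21 = 0.142857.
d = −0.5·ln(0.476191) − 0.25·ln(0.714286) = −0.5·(-0.741936) − 0.25·(-0.336472) = 0.4551.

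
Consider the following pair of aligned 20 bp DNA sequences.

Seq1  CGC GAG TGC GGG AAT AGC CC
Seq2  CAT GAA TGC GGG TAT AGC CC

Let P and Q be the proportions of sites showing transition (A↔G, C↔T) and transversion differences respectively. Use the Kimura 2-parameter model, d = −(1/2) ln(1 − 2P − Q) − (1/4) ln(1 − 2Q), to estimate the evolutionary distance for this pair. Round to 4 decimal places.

0.2417

Mismatches occur at site 2 (G/A, transition), site 3 (C/T, transition), site 6 (G/A, transition), site 13 (A/T, transversion).
Of the 4 differences, 3 transitions and 1 transversion over 20 sites: P = 3/20 = 0.150000, Q = 1/20 = 0.050000.
d = −0.5·ln(0.650000) − 0.25·ln(0.900000) = −0.5·(-0.430783) − 0.25·(-0.105361) = 0.2417.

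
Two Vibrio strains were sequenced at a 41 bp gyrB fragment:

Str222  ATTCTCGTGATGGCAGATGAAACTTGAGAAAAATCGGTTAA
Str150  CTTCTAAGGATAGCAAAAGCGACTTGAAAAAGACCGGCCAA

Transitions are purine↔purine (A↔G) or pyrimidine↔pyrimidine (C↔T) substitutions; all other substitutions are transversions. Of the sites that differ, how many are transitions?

The sequences differ at positions 1 (A/C, transversion), 6 (C/A, transversion), 7 (G/A, transition), 8 (T/G, transversion), 12 (G/A, transition), 16 (G/A, transition), 18 (T/A, transversion), 20 (A/C, transversion), 21 (A/G, transition), 28 (G/A, transition), 32 (A/G, transition), 34 (T/C, transition), 38 (T/C, transition), 39 (T/C, transition).
Of the 14 differences, 9 transitions and 5 transversions, so the answer is 9.

9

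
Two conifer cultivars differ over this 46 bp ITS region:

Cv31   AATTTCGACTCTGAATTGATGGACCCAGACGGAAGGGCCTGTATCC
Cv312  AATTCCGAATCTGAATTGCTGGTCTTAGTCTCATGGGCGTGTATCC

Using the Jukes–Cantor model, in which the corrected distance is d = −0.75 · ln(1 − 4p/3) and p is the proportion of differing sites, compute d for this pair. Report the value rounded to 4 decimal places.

0.2880

The sequences differ at positions 5 (T/C), 9 (C/A), 19 (A/C), 23 (A/T), 25 (C/T), 26 (C/T), 29 (A/T), 31 (G/T), 32 (G/C), 34 (A/T), 39 (C/G).
p = 11/46 = 0.239130.
d = −0.75 · ln(1 − (4/3)·0.239130) = −0.75 · ln(0.681160) = −0.75 · (-0.383958) = 0.2880.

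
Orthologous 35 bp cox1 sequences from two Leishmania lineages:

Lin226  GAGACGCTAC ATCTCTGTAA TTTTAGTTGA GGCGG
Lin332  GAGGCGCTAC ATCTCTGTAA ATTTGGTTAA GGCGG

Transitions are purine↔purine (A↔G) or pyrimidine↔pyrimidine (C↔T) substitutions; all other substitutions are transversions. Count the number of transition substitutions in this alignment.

3

Mismatches occur at site 4 (A↔G, transition), site 21 (T↔A, transversion), site 25 (A↔G, transition), site 29 (G↔A, transition).
Of the 4 differences, 3 transitions and 1 transversion, so the answer is 3.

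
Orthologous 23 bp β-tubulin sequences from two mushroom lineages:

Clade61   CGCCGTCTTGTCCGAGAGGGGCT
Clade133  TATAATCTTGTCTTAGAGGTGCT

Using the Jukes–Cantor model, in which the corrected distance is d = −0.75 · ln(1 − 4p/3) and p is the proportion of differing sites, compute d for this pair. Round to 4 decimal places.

Differing sites — 1:C/T; 2:G/A; 3:C/T; 4:C/A; 5:G/A; 13:C/T; 14:G/T; 20:G/T.
p = 8/23 = 0.347826.
d = −0.75 · ln(1 − (4/3)·0.347826) = −0.75 · ln(0.536232) = −0.75 · (-0.623188) = 0.4674.

0.4674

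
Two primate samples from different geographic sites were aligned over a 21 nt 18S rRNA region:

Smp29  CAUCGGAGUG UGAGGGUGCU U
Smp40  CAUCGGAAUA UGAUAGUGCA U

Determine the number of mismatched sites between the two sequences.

5

Mismatches occur at site 8 (G/A), site 10 (G/A), site 14 (G/U), site 15 (G/A), site 20 (U/A).
That gives 5 mismatches out of 21 aligned sites, so the Hamming distance is 5.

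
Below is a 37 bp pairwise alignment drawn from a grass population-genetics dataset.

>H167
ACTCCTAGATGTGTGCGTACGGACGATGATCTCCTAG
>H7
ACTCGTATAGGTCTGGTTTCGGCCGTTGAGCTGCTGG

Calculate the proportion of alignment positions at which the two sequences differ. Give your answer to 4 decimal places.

0.3243

The sequences differ at positions 5 (C/G), 8 (G/T), 10 (T/G), 13 (G/C), 16 (C/G), 17 (G/T), 19 (A/T), 23 (A/C), 26 (A/T), 30 (T/G), 33 (C/G), 36 (A/G).
There are 12 differences over 37 sites, so p = 12/37 = 0.3243.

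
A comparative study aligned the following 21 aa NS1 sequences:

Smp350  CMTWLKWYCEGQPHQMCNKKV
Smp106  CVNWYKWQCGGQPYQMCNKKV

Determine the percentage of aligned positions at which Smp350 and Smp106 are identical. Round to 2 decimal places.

71.43%

Mismatches occur at site 2 (M→V), site 3 (T→N), site 5 (L→Y), site 8 (Y→Q), site 10 (E→G), site 14 (H→Y).
15 of the 21 sites match, so the percent identity is 15/21 × 100 = 71.43%.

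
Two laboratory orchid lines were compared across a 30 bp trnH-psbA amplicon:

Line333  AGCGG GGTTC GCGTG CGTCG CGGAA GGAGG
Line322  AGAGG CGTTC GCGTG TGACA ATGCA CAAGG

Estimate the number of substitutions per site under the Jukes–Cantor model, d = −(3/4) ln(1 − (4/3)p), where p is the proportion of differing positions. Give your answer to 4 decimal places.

0.4408

The sequences differ at positions 3 (C/A), 6 (G/C), 16 (C/T), 18 (T/A), 20 (G/A), 21 (C/A), 22 (G/T), 24 (A/C), 26 (G/C), 27 (G/A).
p = 10/30 = 0.333333.
d = −0.75 · ln(1 − (4/3)·0.333333) = −0.75 · ln(0.555556) = −0.75 · (-0.587786) = 0.4408.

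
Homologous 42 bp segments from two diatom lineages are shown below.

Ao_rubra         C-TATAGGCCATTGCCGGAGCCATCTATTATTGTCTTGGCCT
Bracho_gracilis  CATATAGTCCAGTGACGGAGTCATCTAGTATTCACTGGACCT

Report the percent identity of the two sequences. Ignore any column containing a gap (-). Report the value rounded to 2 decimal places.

78.05%

Excluding the 1 gap column leaves 41 comparable sites.
Mismatches occur at site 8 (G/T), site 12 (T/G), site 15 (C/A), site 21 (C/T), site 28 (T/G), site 33 (G/C), site 34 (T/A), site 37 (T/G), site 39 (G/A).
32 of the 41 comparable sites match, so the percent identity is 32/41 × 100 = 78.05%.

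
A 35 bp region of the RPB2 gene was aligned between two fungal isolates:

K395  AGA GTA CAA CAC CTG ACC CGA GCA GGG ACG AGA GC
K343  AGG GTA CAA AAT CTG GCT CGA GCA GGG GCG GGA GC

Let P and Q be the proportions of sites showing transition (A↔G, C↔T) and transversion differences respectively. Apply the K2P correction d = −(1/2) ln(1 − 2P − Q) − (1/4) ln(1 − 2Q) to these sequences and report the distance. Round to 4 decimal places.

The sequences differ at positions 3 (A/G, transition), 10 (C/A, transversion), 12 (C/T, transition), 16 (A/G, transition), 18 (C/T, transition), 28 (A/G, transition), 31 (A/G, transition).
Of the 7 differences, 6 transitions and 1 transversion over 35 sites: P = 6/35 = 0.171429, Q = 1/35 = 0.028571.
d = −0.5·ln(0.628571) − 0.25·ln(0.942858) = −0.5·(-0.464306) − 0.25·(-0.058840) = 0.2469.

0.2469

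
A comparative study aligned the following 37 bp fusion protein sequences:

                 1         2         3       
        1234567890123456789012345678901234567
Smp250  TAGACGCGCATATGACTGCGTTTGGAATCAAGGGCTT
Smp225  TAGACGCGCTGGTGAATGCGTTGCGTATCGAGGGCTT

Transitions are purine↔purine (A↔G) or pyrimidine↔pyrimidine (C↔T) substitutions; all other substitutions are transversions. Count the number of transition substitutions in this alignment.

Mismatches occur at site 10 (A/T, transversion), site 11 (T/G, transversion), site 12 (A/G, transition), site 16 (C/A, transversion), site 23 (T/G, transversion), site 24 (G/C, transversion), site 26 (A/T, transversion), site 30 (A/G, transition).
Of the 8 differences, 2 transitions and 6 transversions, so the answer is 2.

2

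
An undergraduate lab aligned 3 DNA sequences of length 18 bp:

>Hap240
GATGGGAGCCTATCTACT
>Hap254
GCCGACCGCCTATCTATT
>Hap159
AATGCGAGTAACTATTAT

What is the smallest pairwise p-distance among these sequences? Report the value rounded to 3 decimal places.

0.333

Pairwise Hamming distances:
  Hap240 vs Hap254: 6
  Hap240 vs Hap159: 9
  Hap254 vs Hap159: 13
The smallest is 6 mismatches, between Hap240 and Hap254; p = 6/18 = 0.333.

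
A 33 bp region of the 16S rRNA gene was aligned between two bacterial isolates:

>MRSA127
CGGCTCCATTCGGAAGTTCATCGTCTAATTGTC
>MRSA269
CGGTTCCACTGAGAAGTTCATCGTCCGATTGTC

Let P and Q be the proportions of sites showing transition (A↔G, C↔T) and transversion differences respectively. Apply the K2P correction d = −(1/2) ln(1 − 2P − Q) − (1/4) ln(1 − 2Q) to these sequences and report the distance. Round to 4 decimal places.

Mismatches occur at site 4 (C/T, transition), site 9 (T/C, transition), site 11 (C/G, transversion), site 12 (G/A, transition), site 26 (T/C, transition), site 27 (A/G, transition).
Of the 6 differences, 5 transitions and 1 transversion over 33 sites: P = 5/33 = 0.151515, Q = 1/33 = 0.030303.
d = −0.5·ln(0.666667) − 0.25·ln(0.939394) = −0.5·(-0.405465) − 0.25·(-0.062520) = 0.2184.

0.2184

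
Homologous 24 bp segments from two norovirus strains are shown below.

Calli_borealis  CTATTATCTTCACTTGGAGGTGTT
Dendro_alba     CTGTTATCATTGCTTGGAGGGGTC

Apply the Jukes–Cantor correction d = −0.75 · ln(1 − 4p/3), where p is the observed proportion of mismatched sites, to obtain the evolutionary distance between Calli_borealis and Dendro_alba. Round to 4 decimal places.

Differing sites — 3:A/G; 9:T/A; 11:C/T; 12:A/G; 21:T/G; 24:T/C.
p = 6/24 = 0.250000.
d = −0.75 · ln(1 − (4/3)·0.250000) = −0.75 · ln(0.666667) = −0.75 · (-0.405465) = 0.3041.

0.3041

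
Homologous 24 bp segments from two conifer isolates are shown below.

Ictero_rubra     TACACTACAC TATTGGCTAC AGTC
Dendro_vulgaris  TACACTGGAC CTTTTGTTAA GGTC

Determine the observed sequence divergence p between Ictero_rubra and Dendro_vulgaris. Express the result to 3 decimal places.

The sequences differ at positions 7 (A/G), 8 (C/G), 11 (T/C), 12 (A/T), 15 (G/T), 17 (C/T), 20 (C/A), 21 (A/G).
There are 8 differences over 24 sites, so p = 8/24 = 0.333.

0.333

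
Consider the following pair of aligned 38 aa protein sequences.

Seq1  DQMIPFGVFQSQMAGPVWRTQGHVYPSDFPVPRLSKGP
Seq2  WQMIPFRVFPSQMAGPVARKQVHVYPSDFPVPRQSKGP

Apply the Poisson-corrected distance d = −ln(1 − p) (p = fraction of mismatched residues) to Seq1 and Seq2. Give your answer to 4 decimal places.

0.2036

The sequences differ at positions 1 (D/W), 7 (G/R), 10 (Q/P), 18 (W/A), 20 (T/K), 22 (G/V), 34 (L/Q).
p = 7/38 = 0.184211.
d = −ln(1 − 0.184211) = −ln(0.815789) = 0.2036.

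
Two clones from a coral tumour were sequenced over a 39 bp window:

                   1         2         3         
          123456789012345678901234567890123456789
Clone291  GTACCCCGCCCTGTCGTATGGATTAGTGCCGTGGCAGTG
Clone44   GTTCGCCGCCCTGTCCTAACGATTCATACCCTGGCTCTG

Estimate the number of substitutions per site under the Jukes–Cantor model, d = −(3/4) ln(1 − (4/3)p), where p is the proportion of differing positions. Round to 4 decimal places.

Mismatches occur at site 3 (A↔T), site 5 (C↔G), site 16 (G↔C), site 19 (T↔A), site 20 (G↔C), site 25 (A↔C), site 26 (G↔A), site 28 (G↔A), site 31 (G↔C), site 36 (A↔T), site 37 (G↔C).
p = 11/39 = 0.282051.
d = −0.75 · ln(1 − (4/3)·0.282051) = −0.75 · ln(0.623932) = −0.75 · (-0.471714) = 0.3538.

0.3538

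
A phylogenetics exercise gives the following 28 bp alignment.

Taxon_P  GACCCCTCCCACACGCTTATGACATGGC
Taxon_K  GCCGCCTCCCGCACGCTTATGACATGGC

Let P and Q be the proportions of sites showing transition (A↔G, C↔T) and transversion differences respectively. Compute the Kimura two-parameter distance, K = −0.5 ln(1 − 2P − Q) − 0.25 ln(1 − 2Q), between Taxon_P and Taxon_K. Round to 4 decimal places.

Mismatches occur at site 2 (A→C, transversion), site 4 (C→G, transversion), site 11 (A→G, transition).
Of the 3 differences, 1 transition and 2 transversions over 28 sites: P = 1/28 = 0.035714, Q = 2/28 = 0.071429.
d = −0.5·ln(0.857143) − 0.25·ln(0.857142) = −0.5·(-0.154151) − 0.25·(-0.154152) = 0.1156.

0.1156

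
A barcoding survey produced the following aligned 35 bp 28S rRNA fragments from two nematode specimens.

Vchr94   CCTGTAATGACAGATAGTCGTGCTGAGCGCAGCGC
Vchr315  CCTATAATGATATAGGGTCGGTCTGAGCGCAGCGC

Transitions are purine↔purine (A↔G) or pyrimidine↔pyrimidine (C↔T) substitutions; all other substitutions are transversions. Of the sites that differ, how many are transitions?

3

Differing sites — 4:G/A (Ti); 11:C/T (Ti); 13:G/T (Tv); 15:T/G (Tv); 16:A/G (Ti); 21:T/G (Tv); 22:G/T (Tv).
Of the 7 differences, 3 transitions and 4 transversions, so the answer is 3.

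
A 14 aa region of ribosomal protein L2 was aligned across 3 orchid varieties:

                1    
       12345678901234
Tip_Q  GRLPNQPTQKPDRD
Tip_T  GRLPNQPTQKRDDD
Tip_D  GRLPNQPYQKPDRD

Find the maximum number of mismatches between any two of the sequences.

3

Pairwise Hamming distances:
  Tip_Q vs Tip_T: 2
  Tip_Q vs Tip_D: 1
  Tip_T vs Tip_D: 3
The largest is 3, between Tip_T and Tip_D.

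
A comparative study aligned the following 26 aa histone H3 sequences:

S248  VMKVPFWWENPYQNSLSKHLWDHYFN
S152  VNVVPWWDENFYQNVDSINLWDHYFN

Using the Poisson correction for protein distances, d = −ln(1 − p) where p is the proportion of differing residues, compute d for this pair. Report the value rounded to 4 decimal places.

0.4249

The sequences differ at positions 2 (M/N), 3 (K/V), 6 (F/W), 8 (W/D), 11 (P/F), 15 (S/V), 16 (L/D), 18 (K/I), 19 (H/N).
p = 9/26 = 0.346154.
d = −ln(1 − 0.346154) = −ln(0.653846) = 0.4249.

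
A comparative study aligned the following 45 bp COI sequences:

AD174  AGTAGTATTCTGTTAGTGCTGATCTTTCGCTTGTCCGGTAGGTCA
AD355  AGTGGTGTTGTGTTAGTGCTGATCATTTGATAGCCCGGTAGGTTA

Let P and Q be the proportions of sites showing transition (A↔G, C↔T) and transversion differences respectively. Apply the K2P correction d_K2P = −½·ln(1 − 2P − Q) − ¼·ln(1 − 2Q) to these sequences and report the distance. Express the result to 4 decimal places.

0.2353

The sequences differ at positions 4 (A/G, transition), 7 (A/G, transition), 10 (C/G, transversion), 25 (T/A, transversion), 28 (C/T, transition), 30 (C/A, transversion), 32 (T/A, transversion), 34 (T/C, transition), 44 (C/T, transition).
Of the 9 differences, 5 transitions and 4 transversions over 45 sites: P = 5/45 = 0.111111, Q = 4/45 = 0.088889.
d = −0.5·ln(0.688889) − 0.25·ln(0.822222) = −0.5·(-0.372675) − 0.25·(-0.195745) = 0.2353.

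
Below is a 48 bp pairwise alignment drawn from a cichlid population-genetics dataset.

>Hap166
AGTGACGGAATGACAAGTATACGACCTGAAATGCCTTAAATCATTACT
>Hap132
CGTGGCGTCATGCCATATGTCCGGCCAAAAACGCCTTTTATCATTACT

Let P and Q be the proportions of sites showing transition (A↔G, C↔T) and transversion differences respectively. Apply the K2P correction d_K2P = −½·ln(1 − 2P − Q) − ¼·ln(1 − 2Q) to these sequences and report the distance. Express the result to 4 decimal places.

0.4052

The sequences differ at positions 1 (A/C, transversion), 5 (A/G, transition), 8 (G/T, transversion), 9 (A/C, transversion), 13 (A/C, transversion), 16 (A/T, transversion), 17 (G/A, transition), 19 (A/G, transition), 21 (A/C, transversion), 24 (A/G, transition), 27 (T/A, transversion), 28 (G/A, transition), 32 (T/C, transition), 38 (A/T, transversion), 39 (A/T, transversion).
Of the 15 differences, 6 transitions and 9 transversions over 48 sites: P = 6/48 = 0.125000, Q = 9/48 = 0.187500.
d = −0.5·ln(0.562500) − 0.25·ln(0.625000) = −0.5·(-0.575364) − 0.25·(-0.470004) = 0.4052.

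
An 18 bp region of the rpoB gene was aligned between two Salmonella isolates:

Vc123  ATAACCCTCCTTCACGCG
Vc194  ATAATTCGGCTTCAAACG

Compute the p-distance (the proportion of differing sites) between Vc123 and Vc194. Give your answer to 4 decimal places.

0.3333

Differing sites — 5:C/T; 6:C/T; 8:T/G; 9:C/G; 15:C/A; 16:G/A.
There are 6 differences over 18 sites, so p = 6/18 = 0.3333.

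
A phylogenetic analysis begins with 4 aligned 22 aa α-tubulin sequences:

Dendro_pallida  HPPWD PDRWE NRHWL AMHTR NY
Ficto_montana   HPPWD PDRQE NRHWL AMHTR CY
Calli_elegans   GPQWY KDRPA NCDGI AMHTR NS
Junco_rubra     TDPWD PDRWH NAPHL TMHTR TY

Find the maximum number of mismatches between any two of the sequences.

Pairwise Hamming distances:
  Dendro_pallida vs Ficto_montana: 2
  Dendro_pallida vs Calli_elegans: 11
  Dendro_pallida vs Junco_rubra: 8
  Ficto_montana vs Calli_elegans: 12
  Ficto_montana vs Junco_rubra: 9
  Calli_elegans vs Junco_rubra: 14
The largest is 14, between Calli_elegans and Junco_rubra.

14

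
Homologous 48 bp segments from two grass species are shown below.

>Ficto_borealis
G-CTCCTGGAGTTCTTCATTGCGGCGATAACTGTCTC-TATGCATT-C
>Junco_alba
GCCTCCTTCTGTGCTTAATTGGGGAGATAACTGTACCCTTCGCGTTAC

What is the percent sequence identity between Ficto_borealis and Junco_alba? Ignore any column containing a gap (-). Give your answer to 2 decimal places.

73.33%

Excluding the 3 gap columns leaves 45 comparable sites.
The sequences differ at positions 8 (G/T), 9 (G/C), 10 (A/T), 13 (T/G), 17 (C/A), 22 (C/G), 25 (C/A), 35 (C/A), 36 (T/C), 40 (A/T), 41 (T/C), 44 (A/G).
33 of the 45 comparable sites match, so the percent identity is 33/45 × 100 = 73.33%.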